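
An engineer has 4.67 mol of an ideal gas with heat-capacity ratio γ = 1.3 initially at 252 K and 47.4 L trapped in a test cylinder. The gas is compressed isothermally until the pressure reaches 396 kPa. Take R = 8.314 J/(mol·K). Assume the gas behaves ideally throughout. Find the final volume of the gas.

P₁ = nRT₁/V₁ = 4.67×8.314×252/47.4 = 206 kPa.
Isothermal: T stays 252 K; PV = const ⇒ V₂ = 24.7 L, P₂ = 396 kPa.

24.7 L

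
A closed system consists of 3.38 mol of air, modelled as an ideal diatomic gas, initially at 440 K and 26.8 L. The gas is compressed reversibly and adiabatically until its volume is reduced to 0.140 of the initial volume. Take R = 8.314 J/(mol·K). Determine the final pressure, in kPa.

P₁ = nRT₁/V₁ = 3.38×8.314×440/26.8 = 461 kPa.
Adiabatic: TV^(γ−1) = const ⇒ T₂ = 440×(7.14)^0.400 = 966 K; PV^γ = const ⇒ P₂ = 7240 kPa.

7240 kPa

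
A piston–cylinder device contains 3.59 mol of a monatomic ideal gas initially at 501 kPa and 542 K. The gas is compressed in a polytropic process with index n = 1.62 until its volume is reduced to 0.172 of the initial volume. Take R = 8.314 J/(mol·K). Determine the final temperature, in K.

1610 K

V₁ = nRT₁/P₁ = 3.59×8.314×542/501 = 32.3 L.
Polytropic n=1.62: T₂ = T₁(V₁/V₂)^(n−1) = 542×(5.81)^0.62 = 1610 K; P₂ = P₁(V₁/V₂)^n = 8680 kPa.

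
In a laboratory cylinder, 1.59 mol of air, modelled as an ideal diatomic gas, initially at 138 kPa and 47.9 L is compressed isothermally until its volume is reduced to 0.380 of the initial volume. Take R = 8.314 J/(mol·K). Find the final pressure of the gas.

363 kPa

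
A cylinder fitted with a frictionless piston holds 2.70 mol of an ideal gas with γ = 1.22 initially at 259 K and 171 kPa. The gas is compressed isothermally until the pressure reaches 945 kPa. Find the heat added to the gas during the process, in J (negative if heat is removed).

-9940 J

V₁ = nRT₁/P₁ = 2.70×8.314×259/171 = 34.0 L.
Isothermal: T stays 259 K; PV = const ⇒ V₂ = 6.15 L, P₂ = 945 kPa.
ΔU = 0 (ideal gas, T constant).
W = nRT ln(V₂/V₁) = 2.70×8.314×259×ln(0.181) = -9940 J.
Q = ΔU + W = -9940 J.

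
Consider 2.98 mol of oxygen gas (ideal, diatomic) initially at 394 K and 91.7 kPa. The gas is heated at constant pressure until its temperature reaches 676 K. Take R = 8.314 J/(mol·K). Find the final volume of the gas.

V₁ = nRT₁/P₁ = 2.98×8.314×394/91.7 = 106 L.
Isobaric: P stays 91.7 kPa; V/T = const ⇒ T₂ = 676 K, V₂ = 183 L.

183 L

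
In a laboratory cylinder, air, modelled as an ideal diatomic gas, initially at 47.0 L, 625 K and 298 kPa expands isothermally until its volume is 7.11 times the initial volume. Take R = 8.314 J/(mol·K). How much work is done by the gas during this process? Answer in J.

27500 J

n = P₁V₁/(RT₁) = 298×47.0/(8.314×625) = 2.70 mol.
Isothermal: T stays 625 K; PV = const ⇒ V₂ = 334 L, P₂ = 41.9 kPa.
W = nRT ln(V₂/V₁) = 2.70×8.314×625×ln(7.11) = 27500 J.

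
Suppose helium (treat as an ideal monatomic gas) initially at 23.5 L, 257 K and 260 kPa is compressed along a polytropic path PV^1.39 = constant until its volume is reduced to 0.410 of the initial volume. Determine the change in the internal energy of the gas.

3810 J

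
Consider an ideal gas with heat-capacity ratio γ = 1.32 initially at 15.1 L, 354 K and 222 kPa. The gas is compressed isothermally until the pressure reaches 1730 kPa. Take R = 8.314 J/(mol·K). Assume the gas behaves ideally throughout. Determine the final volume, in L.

1.94 L

Isothermal: T stays 354 K; PV = const ⇒ V₂ = 1.94 L, P₂ = 1730 kPa.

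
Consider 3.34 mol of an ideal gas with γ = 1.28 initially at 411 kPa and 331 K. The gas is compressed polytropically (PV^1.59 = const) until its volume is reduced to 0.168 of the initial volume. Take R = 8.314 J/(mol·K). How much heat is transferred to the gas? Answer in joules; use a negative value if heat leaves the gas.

V₁ = nRT₁/P₁ = 3.34×8.314×331/411 = 22.4 L.
Polytropic n=1.59: T₂ = T₁(V₁/V₂)^(n−1) = 331×(5.95)^0.59 = 948 K; P₂ = P₁(V₁/V₂)^n = 7010 kPa.
W = (P₁V₁−P₂V₂)/(n−1) = (411×22.4−7010×3.76)/0.59 = -29000 J.
ΔU = nCvΔT = 3.34×29.7×(948−331) = 61200 J.
Q = ΔU + W = 32200 J.

32200 J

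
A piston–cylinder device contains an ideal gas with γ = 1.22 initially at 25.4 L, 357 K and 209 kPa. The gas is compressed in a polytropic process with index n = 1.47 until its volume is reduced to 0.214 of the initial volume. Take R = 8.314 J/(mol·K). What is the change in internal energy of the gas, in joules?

25700 J

n = P₁V₁/(RT₁) = 209×25.4/(8.314×357) = 1.79 mol.
Polytropic n=1.47: T₂ = T₁(V₁/V₂)^(n−1) = 357×(4.67)^0.47 = 737 K; P₂ = P₁(V₁/V₂)^n = 2020 kPa.
For an ideal gas ΔU = nCvΔT with Cv = R/(γ−1) = 37.8 J/(mol·K).
ΔU = 1.79×37.8×(737−357) = 25700 J.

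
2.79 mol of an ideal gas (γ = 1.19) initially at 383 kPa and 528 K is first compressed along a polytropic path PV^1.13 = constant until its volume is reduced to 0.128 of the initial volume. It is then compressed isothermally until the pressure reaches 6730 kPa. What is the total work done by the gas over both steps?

-37600 J

V₁ = nRT₁/P₁ = 2.79×8.314×528/383 = 32.0 L.
Step 1 — Polytropic n=1.13: T₂ = T₁(V₁/V₂)^(n−1) = 528×(7.81)^0.13 = 690 K; P₂ = P₁(V₁/V₂)^n = 3910 kPa.
W = (P₁V₁−P₂V₂)/(n−1) = (383×32.0−3910×4.09)/0.13 = -28900 J.
ΔU = nCvΔT = 2.79×43.8×(690−528) = 19700 J.
Q = ΔU + W = -9110 J.
State after step 1: P = 3910 kPa, V = 4.09 L, T = 690 K.
Step 2 — Isothermal: T stays 690 K; PV = const ⇒ V₂ = 2.38 L, P₂ = 6730 kPa.
ΔU = 0 (ideal gas, T constant).
W = nRT ln(V₂/V₁) = 2.79×8.314×690×ln(0.581) = -8690 J.
Q = ΔU + W = -8690 J.
Net over both steps: W = -37600 J, Q = -17800 J, ΔU = 19700 J.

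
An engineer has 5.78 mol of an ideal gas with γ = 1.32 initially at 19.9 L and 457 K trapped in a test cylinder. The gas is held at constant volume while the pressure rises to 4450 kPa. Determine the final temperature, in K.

1840 K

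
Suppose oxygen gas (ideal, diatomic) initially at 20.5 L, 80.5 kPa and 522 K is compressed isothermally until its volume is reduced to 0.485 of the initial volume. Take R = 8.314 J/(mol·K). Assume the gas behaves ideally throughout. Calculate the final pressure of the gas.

Isothermal: T stays 522 K; PV = const ⇒ V₂ = 9.94 L, P₂ = 166 kPa.

166 kPa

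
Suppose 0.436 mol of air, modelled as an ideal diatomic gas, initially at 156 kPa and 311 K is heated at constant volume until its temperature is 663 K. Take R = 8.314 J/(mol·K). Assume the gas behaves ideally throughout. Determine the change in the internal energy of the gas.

3190 J

V₁ = nRT₁/P₁ = 0.436×8.314×311/156 = 7.23 L.
Isochoric: V stays 7.23 L; P/T = const ⇒ T₂ = 663 K, P₂ = 333 kPa.
For an ideal gas ΔU = nCvΔT with Cv = (5/2)R = 20.8 J/(mol·K).
ΔU = 0.436×20.8×(663−311) = 3190 J.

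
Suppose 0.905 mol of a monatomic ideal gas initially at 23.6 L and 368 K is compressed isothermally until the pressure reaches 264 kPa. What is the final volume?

10.5 L

P₁ = nRT₁/V₁ = 0.905×8.314×368/23.6 = 117 kPa.
Isothermal: T stays 368 K; PV = const ⇒ V₂ = 10.5 L, P₂ = 264 kPa.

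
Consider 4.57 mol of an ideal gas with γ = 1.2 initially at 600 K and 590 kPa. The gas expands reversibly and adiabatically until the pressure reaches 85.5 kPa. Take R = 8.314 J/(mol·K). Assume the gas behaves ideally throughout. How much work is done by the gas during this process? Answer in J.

V₁ = nRT₁/P₁ = 4.57×8.314×600/590 = 38.6 L.
Adiabatic: T₂/T₁ = (P₂/P₁)^((γ−1)/γ) ⇒ T₂ = 600×(0.145)^0.167 = 435 K; V₂ = 193 L.
ΔU = nCvΔT = 4.57×41.6×(435−600) = -31400 J.
Q = 0 for an adiabatic process, so W = −ΔU = 31400 J.

31400 J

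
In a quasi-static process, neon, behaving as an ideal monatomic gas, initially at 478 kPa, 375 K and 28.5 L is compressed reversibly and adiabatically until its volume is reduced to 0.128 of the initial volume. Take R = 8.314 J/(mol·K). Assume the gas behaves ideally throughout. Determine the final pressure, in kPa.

14700 kPa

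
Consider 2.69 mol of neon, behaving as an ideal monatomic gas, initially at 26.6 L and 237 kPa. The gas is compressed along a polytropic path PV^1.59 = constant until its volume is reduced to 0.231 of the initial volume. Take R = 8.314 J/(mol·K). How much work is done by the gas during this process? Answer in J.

T₁ = P₁V₁/(nR) = 237×26.6/(2.69×8.314) = 282 K.
Polytropic n=1.59: T₂ = T₁(V₁/V₂)^(n−1) = 282×(4.33)^0.59 = 669 K; P₂ = P₁(V₁/V₂)^n = 2440 kPa.
W = (P₁V₁−P₂V₂)/(n−1) = (237×26.6−2440×6.14)/0.59 = -14700 J.

-14700 J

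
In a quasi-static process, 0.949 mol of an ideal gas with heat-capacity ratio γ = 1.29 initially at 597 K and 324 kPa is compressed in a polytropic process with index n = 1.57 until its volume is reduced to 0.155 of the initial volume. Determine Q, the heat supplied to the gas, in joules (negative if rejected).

V₁ = nRT₁/P₁ = 0.949×8.314×597/324 = 14.5 L.
Polytropic n=1.57: T₂ = T₁(V₁/V₂)^(n−1) = 597×(6.45)^0.57 = 1730 K; P₂ = P₁(V₁/V₂)^n = 6050 kPa.
W = (P₁V₁−P₂V₂)/(n−1) = (324×14.5−6050×2.25)/0.57 = -15700 J.
ΔU = nCvΔT = 0.949×28.7×(1730−597) = 30800 J.
Q = ΔU + W = 15100 J.

15100 J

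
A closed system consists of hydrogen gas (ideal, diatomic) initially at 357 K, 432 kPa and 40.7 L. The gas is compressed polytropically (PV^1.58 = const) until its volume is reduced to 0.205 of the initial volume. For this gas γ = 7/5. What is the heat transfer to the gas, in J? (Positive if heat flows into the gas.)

n = P₁V₁/(RT₁) = 432×40.7/(8.314×357) = 5.92 mol.
Polytropic n=1.58: T₂ = T₁(V₁/V₂)^(n−1) = 357×(4.88)^0.58 = 895 K; P₂ = P₁(V₁/V₂)^n = 5280 kPa.
W = (P₁V₁−P₂V₂)/(n−1) = (432×40.7−5280×8.34)/0.58 = -45700 J.
ΔU = nCvΔT = 5.92×20.8×(895−357) = 66200 J.
Q = ΔU + W = 20600 J.

20600 J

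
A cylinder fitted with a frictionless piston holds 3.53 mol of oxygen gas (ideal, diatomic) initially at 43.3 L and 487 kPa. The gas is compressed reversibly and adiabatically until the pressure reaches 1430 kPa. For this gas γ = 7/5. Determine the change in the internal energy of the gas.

19000 J

T₁ = P₁V₁/(nR) = 487×43.3/(3.53×8.314) = 719 K.
Adiabatic: T₂/T₁ = (P₂/P₁)^((γ−1)/γ) ⇒ T₂ = 719×(2.94)^0.286 = 977 K; V₂ = 20.1 L.
For an ideal gas ΔU = nCvΔT with Cv = (5/2)R = 20.8 J/(mol·K).
ΔU = 3.53×20.8×(977−719) = 19000 J.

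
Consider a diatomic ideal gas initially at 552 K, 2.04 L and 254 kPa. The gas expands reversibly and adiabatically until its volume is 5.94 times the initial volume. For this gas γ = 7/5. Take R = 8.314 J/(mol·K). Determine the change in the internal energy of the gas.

n = P₁V₁/(RT₁) = 254×2.04/(8.314×552) = 0.113 mol.
Adiabatic: TV^(γ−1) = const ⇒ T₂ = 552×(0.168)^0.400 = 271 K; PV^γ = const ⇒ P₂ = 21.0 kPa.
For an ideal gas ΔU = nCvΔT with Cv = (5/2)R = 20.8 J/(mol·K).
ΔU = 0.113×20.8×(271−552) = -660 J.

-660 J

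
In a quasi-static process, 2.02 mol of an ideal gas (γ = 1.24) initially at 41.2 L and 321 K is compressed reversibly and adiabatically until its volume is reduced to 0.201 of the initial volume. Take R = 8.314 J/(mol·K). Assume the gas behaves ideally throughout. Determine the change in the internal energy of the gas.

P₁ = nRT₁/V₁ = 2.02×8.314×321/41.2 = 131 kPa.
Adiabatic: TV^(γ−1) = const ⇒ T₂ = 321×(4.98)^0.240 = 472 K; PV^γ = const ⇒ P₂ = 957 kPa.
For an ideal gas ΔU = nCvΔT with Cv = R/(γ−1) = 34.6 J/(mol·K).
ΔU = 2.02×34.6×(472−321) = 10600 J.

10600 J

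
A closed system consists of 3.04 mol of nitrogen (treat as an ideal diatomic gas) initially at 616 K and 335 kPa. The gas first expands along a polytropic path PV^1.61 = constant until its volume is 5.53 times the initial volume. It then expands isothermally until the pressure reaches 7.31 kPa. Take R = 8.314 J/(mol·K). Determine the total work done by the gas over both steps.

22400 J

V₁ = nRT₁/P₁ = 3.04×8.314×616/335 = 46.5 L.
Step 1 — Polytropic n=1.61: T₂ = T₁(V₁/V₂)^(n−1) = 616×(0.181)^0.61 = 217 K; P₂ = P₁(V₁/V₂)^n = 21.3 kPa.
W = (P₁V₁−P₂V₂)/(n−1) = (335×46.5−21.3×257)/0.61 = 16500 J.
ΔU = nCvΔT = 3.04×20.8×(217−616) = -25200 J.
Q = ΔU + W = -8680 J.
State after step 1: P = 21.3 kPa, V = 257 L, T = 217 K.
Step 2 — Isothermal: T stays 217 K; PV = const ⇒ V₂ = 750 L, P₂ = 7.31 kPa.
ΔU = 0 (ideal gas, T constant).
W = nRT ln(V₂/V₁) = 3.04×8.314×217×ln(2.92) = 5880 J.
Q = ΔU + W = 5880 J.
Net over both steps: W = 22400 J, Q = -2800 J, ΔU = -25200 J.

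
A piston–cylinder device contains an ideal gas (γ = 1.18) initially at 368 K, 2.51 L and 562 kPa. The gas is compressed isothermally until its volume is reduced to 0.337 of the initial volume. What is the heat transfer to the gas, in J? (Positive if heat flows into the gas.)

-1530 J

n = P₁V₁/(RT₁) = 562×2.51/(8.314×368) = 0.461 mol.
Isothermal: T stays 368 K; PV = const ⇒ V₂ = 0.846 L, P₂ = 1670 kPa.
ΔU = 0 (ideal gas, T constant).
W = nRT ln(V₂/V₁) = 0.461×8.314×368×ln(0.337) = -1530 J.
Q = ΔU + W = -1530 J.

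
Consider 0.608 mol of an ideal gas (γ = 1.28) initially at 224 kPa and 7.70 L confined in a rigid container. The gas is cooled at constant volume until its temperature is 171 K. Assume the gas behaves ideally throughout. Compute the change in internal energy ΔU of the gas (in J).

-3070 J

T₁ = P₁V₁/(nR) = 224×7.70/(0.608×8.314) = 341 K.
Isochoric: V stays 7.70 L; P/T = const ⇒ T₂ = 171 K, P₂ = 112 kPa.
For an ideal gas ΔU = nCvΔT with Cv = R/(γ−1) = 29.7 J/(mol·K).
ΔU = 0.608×29.7×(171−341) = -3070 J.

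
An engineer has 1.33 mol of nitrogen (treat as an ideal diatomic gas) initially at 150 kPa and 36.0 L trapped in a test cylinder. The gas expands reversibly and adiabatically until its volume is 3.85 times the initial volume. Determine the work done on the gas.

T₁ = P₁V₁/(nR) = 150×36.0/(1.33×8.314) = 488 K.
Adiabatic: TV^(γ−1) = const ⇒ T₂ = 488×(0.260)^0.400 = 285 K; PV^γ = const ⇒ P₂ = 22.7 kPa.
ΔU = nCvΔT = 1.33×20.8×(285−488) = -5630 J.
Q = 0 for an adiabatic process, so W = −ΔU = 5630 J.
Work done on the gas = −W_by = -5630 J.

-5630 J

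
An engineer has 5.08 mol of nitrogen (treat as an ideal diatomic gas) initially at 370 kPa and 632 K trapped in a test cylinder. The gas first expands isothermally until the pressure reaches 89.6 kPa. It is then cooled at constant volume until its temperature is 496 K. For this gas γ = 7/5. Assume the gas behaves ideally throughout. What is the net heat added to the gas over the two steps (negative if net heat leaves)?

V₁ = nRT₁/P₁ = 5.08×8.314×632/370 = 72.1 L.
Step 1 — Isothermal: T stays 632 K; PV = const ⇒ V₂ = 298 L, P₂ = 89.6 kPa.
ΔU = 0 (ideal gas, T constant).
W = nRT ln(V₂/V₁) = 5.08×8.314×632×ln(4.13) = 37900 J.
Q = ΔU + W = 37900 J.
State after step 1: P = 89.6 kPa, V = 298 L, T = 632 K.
Step 2 — Isochoric: V stays 298 L; P/T = const ⇒ T₂ = 496 K, P₂ = 70.3 kPa.
W = 0 (no volume change).
ΔU = nCvΔT = 5.08×20.8×(496−632) = -14400 J.
Q = ΔU = -14400 J.
Net over both steps: W = 37900 J, Q = 23500 J, ΔU = -14400 J.

23500 J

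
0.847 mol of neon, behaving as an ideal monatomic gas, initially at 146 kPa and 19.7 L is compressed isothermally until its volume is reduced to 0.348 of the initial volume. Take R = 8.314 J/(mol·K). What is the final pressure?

T₁ = P₁V₁/(nR) = 146×19.7/(0.847×8.314) = 408 K.
Isothermal: T stays 408 K; PV = const ⇒ V₂ = 6.86 L, P₂ = 420 kPa.

420 kPa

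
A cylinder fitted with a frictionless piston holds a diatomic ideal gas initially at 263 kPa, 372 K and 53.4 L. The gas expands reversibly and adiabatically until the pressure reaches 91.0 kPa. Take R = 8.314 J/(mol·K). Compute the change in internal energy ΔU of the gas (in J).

n = P₁V₁/(RT₁) = 263×53.4/(8.314×372) = 4.54 mol.
Adiabatic: T₂/T₁ = (P₂/P₁)^((γ−1)/γ) ⇒ T₂ = 372×(0.346)^0.286 = 275 K; V₂ = 114 L.
For an ideal gas ΔU = nCvΔT with Cv = (5/2)R = 20.8 J/(mol·K).
ΔU = 4.54×20.8×(275−372) = -9180 J.

-9180 J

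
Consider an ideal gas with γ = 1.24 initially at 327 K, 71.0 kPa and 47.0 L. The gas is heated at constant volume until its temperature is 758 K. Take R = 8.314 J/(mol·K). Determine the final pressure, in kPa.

Isochoric: V stays 47.0 L; P/T = const ⇒ T₂ = 758 K, P₂ = 165 kPa.

165 kPa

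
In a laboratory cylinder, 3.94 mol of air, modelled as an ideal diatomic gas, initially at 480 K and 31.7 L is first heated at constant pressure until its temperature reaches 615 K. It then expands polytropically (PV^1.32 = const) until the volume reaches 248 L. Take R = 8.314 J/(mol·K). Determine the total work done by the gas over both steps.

P₁ = nRT₁/V₁ = 3.94×8.314×480/31.7 = 496 kPa.
Step 1 — Isobaric: P stays 496 kPa; V/T = const ⇒ T₂ = 615 K, V₂ = 40.6 L.
W = PΔV = 496×(40.6−31.7) kPa·L = 4420 J.
ΔU = nCvΔT = 3.94×20.8×(615−480) = 11100 J.
Q = ΔU + W = nCpΔT = 15500 J.
State after step 1: P = 496 kPa, V = 40.6 L, T = 615 K.
Step 2 — Polytropic n=1.32: T₂ = T₁(V₁/V₂)^(n−1) = 615×(0.164)^0.32 = 345 K; P₂ = P₁(V₁/V₂)^n = 45.5 kPa.
W = (P₁V₁−P₂V₂)/(n−1) = (496×40.6−45.5×248)/0.32 = 27700 J.
ΔU = nCvΔT = 3.94×20.8×(345−615) = -22100 J.
Q = ΔU + W = 5530 J.
Net over both steps: W = 32100 J, Q = 21000 J, ΔU = -11100 J.

32100 J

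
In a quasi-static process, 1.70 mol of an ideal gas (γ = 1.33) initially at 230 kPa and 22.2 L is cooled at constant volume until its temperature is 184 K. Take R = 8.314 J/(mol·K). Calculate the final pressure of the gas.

117 kPa

T₁ = P₁V₁/(nR) = 230×22.2/(1.70×8.314) = 361 K.
Isochoric: V stays 22.2 L; P/T = const ⇒ T₂ = 184 K, P₂ = 117 kPa.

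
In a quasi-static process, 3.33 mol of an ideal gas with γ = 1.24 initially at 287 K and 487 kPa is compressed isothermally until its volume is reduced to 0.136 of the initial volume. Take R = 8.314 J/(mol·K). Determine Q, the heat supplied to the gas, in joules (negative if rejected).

V₁ = nRT₁/P₁ = 3.33×8.314×287/487 = 16.3 L.
Isothermal: T stays 287 K; PV = const ⇒ V₂ = 2.22 L, P₂ = 3580 kPa.
ΔU = 0 (ideal gas, T constant).
W = nRT ln(V₂/V₁) = 3.33×8.314×287×ln(0.136) = -15900 J.
Q = ΔU + W = -15900 J.

-15900 J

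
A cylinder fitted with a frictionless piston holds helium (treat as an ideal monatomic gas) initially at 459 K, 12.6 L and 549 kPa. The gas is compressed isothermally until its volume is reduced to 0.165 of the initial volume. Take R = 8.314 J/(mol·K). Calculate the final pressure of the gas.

3330 kPa

Isothermal: T stays 459 K; PV = const ⇒ V₂ = 2.08 L, P₂ = 3330 kPa.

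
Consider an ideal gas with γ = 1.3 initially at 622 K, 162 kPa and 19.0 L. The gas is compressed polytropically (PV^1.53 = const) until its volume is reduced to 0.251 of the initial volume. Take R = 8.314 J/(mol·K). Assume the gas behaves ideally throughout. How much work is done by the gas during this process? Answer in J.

-6280 J

n = P₁V₁/(RT₁) = 162×19.0/(8.314×622) = 0.595 mol.
Polytropic n=1.53: T₂ = T₁(V₁/V₂)^(n−1) = 622×(3.98)^0.53 = 1290 K; P₂ = P₁(V₁/V₂)^n = 1340 kPa.
W = (P₁V₁−P₂V₂)/(n−1) = (162×19.0−1340×4.77)/0.53 = -6280 J.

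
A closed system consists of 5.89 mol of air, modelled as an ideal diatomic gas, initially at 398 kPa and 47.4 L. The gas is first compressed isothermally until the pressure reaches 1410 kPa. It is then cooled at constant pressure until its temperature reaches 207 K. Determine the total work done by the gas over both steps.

-32600 J

T₁ = P₁V₁/(nR) = 398×47.4/(5.89×8.314) = 385 K.
Step 1 — Isothermal: T stays 385 K; PV = const ⇒ V₂ = 13.4 L, P₂ = 1410 kPa.
ΔU = 0 (ideal gas, T constant).
W = nRT ln(V₂/V₁) = 5.89×8.314×385×ln(0.282) = -23900 J.
Q = ΔU + W = -23900 J.
State after step 1: P = 1410 kPa, V = 13.4 L, T = 385 K.
Step 2 — Isobaric: P stays 1410 kPa; V/T = const ⇒ T₂ = 207 K, V₂ = 7.19 L.
W = PΔV = 1410×(7.19−13.4) kPa·L = -8730 J.
ΔU = nCvΔT = 5.89×20.8×(207−385) = -21800 J.
Q = ΔU + W = nCpΔT = -30500 J.
Net over both steps: W = -32600 J, Q = -54400 J, ΔU = -21800 J.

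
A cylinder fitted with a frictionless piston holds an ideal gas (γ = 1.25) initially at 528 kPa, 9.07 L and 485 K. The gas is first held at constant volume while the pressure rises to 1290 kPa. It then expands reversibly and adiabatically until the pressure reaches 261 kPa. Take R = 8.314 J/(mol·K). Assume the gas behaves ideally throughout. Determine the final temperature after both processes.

861 K

n = P₁V₁/(RT₁) = 528×9.07/(8.314×485) = 1.19 mol.
Step 1 — Isochoric: V stays 9.07 L; P/T = const ⇒ T₂ = 1180 K, P₂ = 1290 kPa.
W = 0 (no volume change).
ΔU = nCvΔT = 1.19×33.3×(1180−485) = 27600 J.
Q = ΔU = 27600 J.
State after step 1: P = 1290 kPa, V = 9.07 L, T = 1180 K.
Step 2 — Adiabatic: T₂/T₁ = (P₂/P₁)^((γ−1)/γ) ⇒ T₂ = 1180×(0.202)^0.200 = 861 K; V₂ = 32.6 L.
ΔU = nCvΔT = 1.19×33.3×(861−1180) = -12800 J.
Q = 0 for an adiabatic process, so W = −ΔU = 12800 J.
Net over both steps: W = 12800 J, Q = 27600 J, ΔU = 14800 J.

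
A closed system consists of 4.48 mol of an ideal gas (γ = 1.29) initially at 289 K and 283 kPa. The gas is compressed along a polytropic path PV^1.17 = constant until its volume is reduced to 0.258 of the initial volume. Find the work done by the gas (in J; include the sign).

-16400 J

V₁ = nRT₁/P₁ = 4.48×8.314×289/283 = 38.0 L.
Polytropic n=1.17: T₂ = T₁(V₁/V₂)^(n−1) = 289×(3.88)^0.17 = 364 K; P₂ = P₁(V₁/V₂)^n = 1380 kPa.
W = (P₁V₁−P₂V₂)/(n−1) = (283×38.0−1380×9.81)/0.17 = -16400 J.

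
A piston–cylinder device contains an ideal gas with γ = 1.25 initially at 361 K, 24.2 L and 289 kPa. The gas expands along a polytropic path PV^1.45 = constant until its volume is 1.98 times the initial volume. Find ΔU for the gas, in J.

-7400 J

n = P₁V₁/(RT₁) = 289×24.2/(8.314×361) = 2.33 mol.
Polytropic n=1.45: T₂ = T₁(V₁/V₂)^(n−1) = 361×(0.505)^0.45 = 265 K; P₂ = P₁(V₁/V₂)^n = 107 kPa.
For an ideal gas ΔU = nCvΔT with Cv = R/(γ−1) = 33.3 J/(mol·K).
ΔU = 2.33×33.3×(265−361) = -7400 J.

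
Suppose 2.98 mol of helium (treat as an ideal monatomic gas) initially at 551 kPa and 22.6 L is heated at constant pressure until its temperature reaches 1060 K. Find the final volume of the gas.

T₁ = P₁V₁/(nR) = 551×22.6/(2.98×8.314) = 503 K.
Isobaric: P stays 551 kPa; V/T = const ⇒ T₂ = 1060 K, V₂ = 47.7 L.

47.7 L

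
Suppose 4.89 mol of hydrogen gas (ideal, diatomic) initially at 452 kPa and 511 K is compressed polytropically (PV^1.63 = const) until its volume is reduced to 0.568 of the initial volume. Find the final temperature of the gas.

730 K

V₁ = nRT₁/P₁ = 4.89×8.314×511/452 = 46.0 L.
Polytropic n=1.63: T₂ = T₁(V₁/V₂)^(n−1) = 511×(1.76)^0.63 = 730 K; P₂ = P₁(V₁/V₂)^n = 1140 kPa.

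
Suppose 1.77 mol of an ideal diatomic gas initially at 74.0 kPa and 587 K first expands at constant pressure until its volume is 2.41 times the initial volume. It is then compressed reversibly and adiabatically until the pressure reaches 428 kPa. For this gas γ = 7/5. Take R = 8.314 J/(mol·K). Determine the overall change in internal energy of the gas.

64300 J

V₁ = nRT₁/P₁ = 1.77×8.314×587/74.0 = 117 L.
Step 1 — Isobaric: P stays 74.0 kPa; V/T = const ⇒ T₂ = 1410 K, V₂ = 281 L.
W = PΔV = 74.0×(281−117) kPa·L = 12200 J.
ΔU = nCvΔT = 1.77×20.8×(1410−587) = 30400 J.
Q = ΔU + W = nCpΔT = 42600 J.
State after step 1: P = 74.0 kPa, V = 281 L, T = 1410 K.
Step 2 — Adiabatic: T₂/T₁ = (P₂/P₁)^((γ−1)/γ) ⇒ T₂ = 1410×(5.78)^0.286 = 2340 K; V₂ = 80.3 L.
ΔU = nCvΔT = 1.77×20.8×(2340−1410) = 33900 J.
Q = 0 for an adiabatic process, so W = −ΔU = -33900 J.
Net over both steps: W = -21700 J, Q = 42600 J, ΔU = 64300 J.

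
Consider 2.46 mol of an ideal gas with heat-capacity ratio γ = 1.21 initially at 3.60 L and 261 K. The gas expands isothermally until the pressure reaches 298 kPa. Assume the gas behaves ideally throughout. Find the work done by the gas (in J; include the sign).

8570 J

P₁ = nRT₁/V₁ = 2.46×8.314×261/3.60 = 1480 kPa.
Isothermal: T stays 261 K; PV = const ⇒ V₂ = 17.9 L, P₂ = 298 kPa.
W = nRT ln(V₂/V₁) = 2.46×8.314×261×ln(4.98) = 8570 J.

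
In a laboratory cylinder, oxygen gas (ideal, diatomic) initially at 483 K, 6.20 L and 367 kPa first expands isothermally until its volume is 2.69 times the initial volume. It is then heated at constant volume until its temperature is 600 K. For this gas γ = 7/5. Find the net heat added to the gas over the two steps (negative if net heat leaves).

3630 J

n = P₁V₁/(RT₁) = 367×6.20/(8.314×483) = 0.567 mol.
Step 1 — Isothermal: T stays 483 K; PV = const ⇒ V₂ = 16.7 L, P₂ = 136 kPa.
ΔU = 0 (ideal gas, T constant).
W = nRT ln(V₂/V₁) = 0.567×8.314×483×ln(2.69) = 2250 J.
Q = ΔU + W = 2250 J.
State after step 1: P = 136 kPa, V = 16.7 L, T = 483 K.
Step 2 — Isochoric: V stays 16.7 L; P/T = const ⇒ T₂ = 600 K, P₂ = 169 kPa.
W = 0 (no volume change).
ΔU = nCvΔT = 0.567×20.8×(600−483) = 1380 J.
Q = ΔU = 1380 J.
Net over both steps: W = 2250 J, Q = 3630 J, ΔU = 1380 J.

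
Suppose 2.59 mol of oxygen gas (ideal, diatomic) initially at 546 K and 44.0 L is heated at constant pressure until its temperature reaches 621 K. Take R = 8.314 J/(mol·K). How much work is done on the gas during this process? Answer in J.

P₁ = nRT₁/V₁ = 2.59×8.314×546/44.0 = 267 kPa.
Isobaric: P stays 267 kPa; V/T = const ⇒ T₂ = 621 K, V₂ = 50.0 L.
W = PΔV = 267×(50.0−44.0) kPa·L = 1610 J.
Work done on the gas = −W_by = -1610 J.

-1610 J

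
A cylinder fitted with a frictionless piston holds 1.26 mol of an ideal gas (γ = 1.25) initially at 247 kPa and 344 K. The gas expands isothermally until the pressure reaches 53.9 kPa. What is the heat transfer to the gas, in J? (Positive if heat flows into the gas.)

V₁ = nRT₁/P₁ = 1.26×8.314×344/247 = 14.6 L.
Isothermal: T stays 344 K; PV = const ⇒ V₂ = 66.9 L, P₂ = 53.9 kPa.
ΔU = 0 (ideal gas, T constant).
W = nRT ln(V₂/V₁) = 1.26×8.314×344×ln(4.58) = 5490 J.
Q = ΔU + W = 5490 J.

5490 J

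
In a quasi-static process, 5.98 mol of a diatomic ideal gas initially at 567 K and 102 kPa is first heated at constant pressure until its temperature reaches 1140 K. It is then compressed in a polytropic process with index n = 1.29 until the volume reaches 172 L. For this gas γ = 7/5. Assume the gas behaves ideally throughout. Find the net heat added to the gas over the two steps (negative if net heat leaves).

77900 J

V₁ = nRT₁/P₁ = 5.98×8.314×567/102 = 276 L.
Step 1 — Isobaric: P stays 102 kPa; V/T = const ⇒ T₂ = 1140 K, V₂ = 556 L.
W = PΔV = 102×(556−276) kPa·L = 28500 J.
ΔU = nCvΔT = 5.98×20.8×(1140−567) = 71200 J.
Q = ΔU + W = nCpΔT = 99700 J.
State after step 1: P = 102 kPa, V = 556 L, T = 1140 K.
Step 2 — Polytropic n=1.29: T₂ = T₁(V₁/V₂)^(n−1) = 1140×(3.23)^0.29 = 1600 K; P₂ = P₁(V₁/V₂)^n = 463 kPa.
W = (P₁V₁−P₂V₂)/(n−1) = (102×556−463×172)/0.29 = -79200 J.
ΔU = nCvΔT = 5.98×20.8×(1600−1140) = 57400 J.
Q = ΔU + W = -21800 J.
Net over both steps: W = -50700 J, Q = 77900 J, ΔU = 129000 J.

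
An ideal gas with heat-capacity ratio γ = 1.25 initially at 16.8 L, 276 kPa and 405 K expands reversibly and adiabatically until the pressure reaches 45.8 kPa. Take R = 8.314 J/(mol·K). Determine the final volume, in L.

70.7 L

Adiabatic: T₂/T₁ = (P₂/P₁)^((γ−1)/γ) ⇒ T₂ = 405×(0.166)^0.200 = 283 K; V₂ = 70.7 L.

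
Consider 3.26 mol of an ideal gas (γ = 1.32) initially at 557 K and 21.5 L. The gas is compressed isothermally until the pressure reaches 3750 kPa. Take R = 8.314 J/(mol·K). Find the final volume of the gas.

P₁ = nRT₁/V₁ = 3.26×8.314×557/21.5 = 702 kPa.
Isothermal: T stays 557 K; PV = const ⇒ V₂ = 4.03 L, P₂ = 3750 kPa.

4.03 L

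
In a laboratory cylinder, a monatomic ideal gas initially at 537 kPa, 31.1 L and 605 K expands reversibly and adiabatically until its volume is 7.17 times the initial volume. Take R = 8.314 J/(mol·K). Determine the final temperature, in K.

Adiabatic: TV^(γ−1) = const ⇒ T₂ = 605×(0.139)^0.667 = 163 K; PV^γ = const ⇒ P₂ = 20.1 kPa.

163 K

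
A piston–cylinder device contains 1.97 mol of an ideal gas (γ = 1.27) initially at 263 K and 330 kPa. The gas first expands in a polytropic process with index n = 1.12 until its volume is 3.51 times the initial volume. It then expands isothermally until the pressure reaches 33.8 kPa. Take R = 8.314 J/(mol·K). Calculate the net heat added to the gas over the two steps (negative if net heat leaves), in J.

6020 J

V₁ = nRT₁/P₁ = 1.97×8.314×263/330 = 13.1 L.
Step 1 — Polytropic n=1.12: T₂ = T₁(V₁/V₂)^(n−1) = 263×(0.285)^0.12 = 226 K; P₂ = P₁(V₁/V₂)^n = 80.9 kPa.
W = (P₁V₁−P₂V₂)/(n−1) = (330×13.1−80.9×45.8)/0.12 = 5020 J.
ΔU = nCvΔT = 1.97×30.8×(226−263) = -2230 J.
Q = ΔU + W = 2790 J.
State after step 1: P = 80.9 kPa, V = 45.8 L, T = 226 K.
Step 2 — Isothermal: T stays 226 K; PV = const ⇒ V₂ = 110 L, P₂ = 33.8 kPa.
ΔU = 0 (ideal gas, T constant).
W = nRT ln(V₂/V₁) = 1.97×8.314×226×ln(2.39) = 3230 J.
Q = ΔU + W = 3230 J.
Net over both steps: W = 8250 J, Q = 6020 J, ΔU = -2230 J.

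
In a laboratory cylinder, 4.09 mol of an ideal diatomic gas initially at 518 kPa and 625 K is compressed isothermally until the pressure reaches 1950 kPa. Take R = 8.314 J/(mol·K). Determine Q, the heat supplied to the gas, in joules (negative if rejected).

-28200 J

V₁ = nRT₁/P₁ = 4.09×8.314×625/518 = 41.0 L.
Isothermal: T stays 625 K; PV = const ⇒ V₂ = 10.9 L, P₂ = 1950 kPa.
ΔU = 0 (ideal gas, T constant).
W = nRT ln(V₂/V₁) = 4.09×8.314×625×ln(0.266) = -28200 J.
Q = ΔU + W = -28200 J.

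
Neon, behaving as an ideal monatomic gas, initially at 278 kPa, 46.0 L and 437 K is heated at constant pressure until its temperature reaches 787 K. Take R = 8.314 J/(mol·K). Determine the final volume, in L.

82.8 L

Isobaric: P stays 278 kPa; V/T = const ⇒ T₂ = 787 K, V₂ = 82.8 L.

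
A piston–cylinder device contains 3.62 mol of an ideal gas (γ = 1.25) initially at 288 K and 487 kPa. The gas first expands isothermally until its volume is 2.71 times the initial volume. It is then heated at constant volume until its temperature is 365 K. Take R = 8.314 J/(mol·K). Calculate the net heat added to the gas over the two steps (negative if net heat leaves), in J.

V₁ = nRT₁/P₁ = 3.62×8.314×288/487 = 17.8 L.
Step 1 — Isothermal: T stays 288 K; PV = const ⇒ V₂ = 48.2 L, P₂ = 180 kPa.
ΔU = 0 (ideal gas, T constant).
W = nRT ln(V₂/V₁) = 3.62×8.314×288×ln(2.71) = 8640 J.
Q = ΔU + W = 8640 J.
State after step 1: P = 180 kPa, V = 48.2 L, T = 288 K.
Step 2 — Isochoric: V stays 48.2 L; P/T = const ⇒ T₂ = 365 K, P₂ = 228 kPa.
W = 0 (no volume change).
ΔU = nCvΔT = 3.62×33.3×(365−288) = 9270 J.
Q = ΔU = 9270 J.
Net over both steps: W = 8640 J, Q = 17900 J, ΔU = 9270 J.

17900 J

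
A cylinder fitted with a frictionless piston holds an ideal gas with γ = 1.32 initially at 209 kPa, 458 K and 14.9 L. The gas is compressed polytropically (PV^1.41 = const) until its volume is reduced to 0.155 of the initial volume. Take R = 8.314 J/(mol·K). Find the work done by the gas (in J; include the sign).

n = P₁V₁/(RT₁) = 209×14.9/(8.314×458) = 0.818 mol.
Polytropic n=1.41: T₂ = T₁(V₁/V₂)^(n−1) = 458×(6.45)^0.41 = 984 K; P₂ = P₁(V₁/V₂)^n = 2900 kPa.
W = (P₁V₁−P₂V₂)/(n−1) = (209×14.9−2900×2.31)/0.41 = -8720 J.

-8720 J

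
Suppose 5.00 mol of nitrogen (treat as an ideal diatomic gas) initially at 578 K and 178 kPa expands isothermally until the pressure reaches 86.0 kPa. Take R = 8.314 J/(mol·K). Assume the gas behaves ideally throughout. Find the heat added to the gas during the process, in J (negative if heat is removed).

17500 J

V₁ = nRT₁/P₁ = 5.00×8.314×578/178 = 135 L.
Isothermal: T stays 578 K; PV = const ⇒ V₂ = 279 L, P₂ = 86.0 kPa.
ΔU = 0 (ideal gas, T constant).
W = nRT ln(V₂/V₁) = 5.00×8.314×578×ln(2.07) = 17500 J.
Q = ΔU + W = 17500 J.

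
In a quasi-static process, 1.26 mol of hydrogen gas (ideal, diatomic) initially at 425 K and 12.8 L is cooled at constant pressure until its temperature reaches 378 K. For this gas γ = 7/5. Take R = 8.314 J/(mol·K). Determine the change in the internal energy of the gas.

P₁ = nRT₁/V₁ = 1.26×8.314×425/12.8 = 348 kPa.
Isobaric: P stays 348 kPa; V/T = const ⇒ T₂ = 378 K, V₂ = 11.4 L.
For an ideal gas ΔU = nCvΔT with Cv = (5/2)R = 20.8 J/(mol·K).
ΔU = 1.26×20.8×(378−425) = -1230 J.

-1230 J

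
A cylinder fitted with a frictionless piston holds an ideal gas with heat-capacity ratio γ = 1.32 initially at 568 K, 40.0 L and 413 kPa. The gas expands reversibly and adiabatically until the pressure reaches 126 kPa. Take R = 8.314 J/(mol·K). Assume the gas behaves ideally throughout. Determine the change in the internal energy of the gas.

n = P₁V₁/(RT₁) = 413×40.0/(8.314×568) = 3.50 mol.
Adiabatic: T₂/T₁ = (P₂/P₁)^((γ−1)/γ) ⇒ T₂ = 568×(0.305)^0.242 = 426 K; V₂ = 98.3 L.
For an ideal gas ΔU = nCvΔT with Cv = R/(γ−1) = 26.0 J/(mol·K).
ΔU = 3.50×26.0×(426−568) = -12900 J.

-12900 J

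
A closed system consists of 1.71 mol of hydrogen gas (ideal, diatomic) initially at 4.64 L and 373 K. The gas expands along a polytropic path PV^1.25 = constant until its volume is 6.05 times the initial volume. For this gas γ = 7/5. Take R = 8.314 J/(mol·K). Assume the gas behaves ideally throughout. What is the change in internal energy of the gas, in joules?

-4800 J

P₁ = nRT₁/V₁ = 1.71×8.314×373/4.64 = 1140 kPa.
Polytropic n=1.25: T₂ = T₁(V₁/V₂)^(n−1) = 373×(0.165)^0.25 = 238 K; P₂ = P₁(V₁/V₂)^n = 120 kPa.
For an ideal gas ΔU = nCvΔT with Cv = (5/2)R = 20.8 J/(mol·K).
ΔU = 1.71×20.8×(238−373) = -4800 J.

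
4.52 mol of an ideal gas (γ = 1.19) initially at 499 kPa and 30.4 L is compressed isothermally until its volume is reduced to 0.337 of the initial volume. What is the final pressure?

T₁ = P₁V₁/(nR) = 499×30.4/(4.52×8.314) = 404 K.
Isothermal: T stays 404 K; PV = const ⇒ V₂ = 10.2 L, P₂ = 1480 kPa.

1480 kPa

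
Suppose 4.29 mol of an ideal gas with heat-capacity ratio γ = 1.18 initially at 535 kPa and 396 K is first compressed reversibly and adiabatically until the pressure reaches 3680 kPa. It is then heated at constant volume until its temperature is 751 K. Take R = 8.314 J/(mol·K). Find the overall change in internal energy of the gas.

70300 J

V₁ = nRT₁/P₁ = 4.29×8.314×396/535 = 26.4 L.
Step 1 — Adiabatic: T₂/T₁ = (P₂/P₁)^((γ−1)/γ) ⇒ T₂ = 396×(6.88)^0.153 = 531 K; V₂ = 5.15 L.
ΔU = nCvΔT = 4.29×46.2×(531−396) = 26800 J.
Q = 0 for an adiabatic process, so W = −ΔU = -26800 J.
State after step 1: P = 3680 kPa, V = 5.15 L, T = 531 K.
Step 2 — Isochoric: V stays 5.15 L; P/T = const ⇒ T₂ = 751 K, P₂ = 5200 kPa.
W = 0 (no volume change).
ΔU = nCvΔT = 4.29×46.2×(751−531) = 43500 J.
Q = ΔU = 43500 J.
Net over both steps: W = -26800 J, Q = 43500 J, ΔU = 70300 J.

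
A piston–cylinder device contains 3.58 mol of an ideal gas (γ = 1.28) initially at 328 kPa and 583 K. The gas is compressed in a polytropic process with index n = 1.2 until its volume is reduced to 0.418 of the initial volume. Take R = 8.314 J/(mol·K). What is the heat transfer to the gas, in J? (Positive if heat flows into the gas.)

-4720 J

V₁ = nRT₁/P₁ = 3.58×8.314×583/328 = 52.9 L.
Polytropic n=1.2: T₂ = T₁(V₁/V₂)^(n−1) = 583×(2.39)^0.20 = 694 K; P₂ = P₁(V₁/V₂)^n = 934 kPa.
W = (P₁V₁−P₂V₂)/(n−1) = (328×52.9−934×22.1)/0.20 = -16500 J.
ΔU = nCvΔT = 3.58×29.7×(694−583) = 11800 J.
Q = ΔU + W = -4720 J.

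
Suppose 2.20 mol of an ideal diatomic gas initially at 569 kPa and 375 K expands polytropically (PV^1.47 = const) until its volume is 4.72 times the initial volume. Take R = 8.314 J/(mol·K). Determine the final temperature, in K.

181 K

V₁ = nRT₁/P₁ = 2.20×8.314×375/569 = 12.1 L.
Polytropic n=1.47: T₂ = T₁(V₁/V₂)^(n−1) = 375×(0.212)^0.47 = 181 K; P₂ = P₁(V₁/V₂)^n = 58.1 kPa.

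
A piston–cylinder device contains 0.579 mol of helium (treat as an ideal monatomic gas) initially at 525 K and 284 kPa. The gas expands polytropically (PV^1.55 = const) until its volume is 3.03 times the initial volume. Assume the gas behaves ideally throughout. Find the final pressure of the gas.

50.9 kPa

V₁ = nRT₁/P₁ = 0.579×8.314×525/284 = 8.90 L.
Polytropic n=1.55: T₂ = T₁(V₁/V₂)^(n−1) = 525×(0.330)^0.55 = 285 K; P₂ = P₁(V₁/V₂)^n = 50.9 kPa.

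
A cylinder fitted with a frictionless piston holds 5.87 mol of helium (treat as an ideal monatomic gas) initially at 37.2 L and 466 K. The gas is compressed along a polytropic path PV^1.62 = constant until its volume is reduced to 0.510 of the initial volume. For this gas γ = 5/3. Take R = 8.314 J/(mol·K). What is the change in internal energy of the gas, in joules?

P₁ = nRT₁/V₁ = 5.87×8.314×466/37.2 = 611 kPa.
Polytropic n=1.62: T₂ = T₁(V₁/V₂)^(n−1) = 466×(1.96)^0.62 = 707 K; P₂ = P₁(V₁/V₂)^n = 1820 kPa.
For an ideal gas ΔU = nCvΔT with Cv = (3/2)R = 12.5 J/(mol·K).
ΔU = 5.87×12.5×(707−466) = 17700 J.

17700 J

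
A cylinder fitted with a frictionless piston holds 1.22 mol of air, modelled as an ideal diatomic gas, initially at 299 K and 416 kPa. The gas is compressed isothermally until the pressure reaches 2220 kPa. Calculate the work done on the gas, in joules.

5080 J

V₁ = nRT₁/P₁ = 1.22×8.314×299/416 = 7.29 L.
Isothermal: T stays 299 K; PV = const ⇒ V₂ = 1.37 L, P₂ = 2220 kPa.
W = nRT ln(V₂/V₁) = 1.22×8.314×299×ln(0.187) = -5080 J.
Work done on the gas = −W_by = 5080 J.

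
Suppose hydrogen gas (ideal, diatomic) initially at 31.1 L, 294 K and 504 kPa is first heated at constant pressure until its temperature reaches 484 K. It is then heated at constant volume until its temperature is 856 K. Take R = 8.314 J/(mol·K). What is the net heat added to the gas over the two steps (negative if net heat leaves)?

85000 J

n = P₁V₁/(RT₁) = 504×31.1/(8.314×294) = 6.41 mol.
Step 1 — Isobaric: P stays 504 kPa; V/T = const ⇒ T₂ = 484 K, V₂ = 51.2 L.
W = PΔV = 504×(51.2−31.1) kPa·L = 10100 J.
ΔU = nCvΔT = 6.41×20.8×(484−294) = 25300 J.
Q = ΔU + W = nCpΔT = 35500 J.
State after step 1: P = 504 kPa, V = 51.2 L, T = 484 K.
Step 2 — Isochoric: V stays 51.2 L; P/T = const ⇒ T₂ = 856 K, P₂ = 891 kPa.
W = 0 (no volume change).
ΔU = nCvΔT = 6.41×20.8×(856−484) = 49600 J.
Q = ΔU = 49600 J.
Net over both steps: W = 10100 J, Q = 85000 J, ΔU = 74900 J.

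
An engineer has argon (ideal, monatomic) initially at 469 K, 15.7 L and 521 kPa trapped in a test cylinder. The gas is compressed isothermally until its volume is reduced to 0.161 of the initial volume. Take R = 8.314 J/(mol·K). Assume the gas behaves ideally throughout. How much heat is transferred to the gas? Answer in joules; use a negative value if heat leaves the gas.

-14900 J

n = P₁V₁/(RT₁) = 521×15.7/(8.314×469) = 2.10 mol.
Isothermal: T stays 469 K; PV = const ⇒ V₂ = 2.53 L, P₂ = 3240 kPa.
ΔU = 0 (ideal gas, T constant).
W = nRT ln(V₂/V₁) = 2.10×8.314×469×ln(0.161) = -14900 J.
Q = ΔU + W = -14900 J.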